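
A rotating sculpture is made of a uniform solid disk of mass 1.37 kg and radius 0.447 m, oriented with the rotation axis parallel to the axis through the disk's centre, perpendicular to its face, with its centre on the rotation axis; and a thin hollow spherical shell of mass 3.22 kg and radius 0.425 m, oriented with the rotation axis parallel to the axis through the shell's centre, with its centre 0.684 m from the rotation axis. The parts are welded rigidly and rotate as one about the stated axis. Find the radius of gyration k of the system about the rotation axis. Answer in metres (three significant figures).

0.665

Solid disk: I_cm = (1/2)MR² = (1/2)(1.37)(0.447)² = 0.13687 kg m^2; axis through the centre, so I = 0.13687 kg m^2.
Spherical shell: I_cm = (2/3)MR² = (2/3)(3.22)(0.425)² = 0.38774 kg m^2; centre at d = 0.684 m, so the parallel axis theorem gives I = 0.38774 + (3.22)(0.684)² = 1.8942 kg m^2.
Total I = 2.0311 kg m^2; total mass M = 4.59 kg.
k = √(I/M) = √(2.0311/4.59) = 0.66521 m.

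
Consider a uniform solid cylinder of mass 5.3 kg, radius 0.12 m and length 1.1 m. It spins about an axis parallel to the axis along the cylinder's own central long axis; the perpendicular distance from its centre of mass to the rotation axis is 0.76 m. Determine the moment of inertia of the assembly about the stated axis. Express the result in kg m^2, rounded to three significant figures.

I_cm = (1/2)MR² = (1/2)(5.3)(0.12)² = 0.03816 kg m^2; centre at d = 0.76 m, so I = I_cm + Md² gives I = 0.03816 + (5.3)(0.76)² = 3.0994 kg m^2.

3.10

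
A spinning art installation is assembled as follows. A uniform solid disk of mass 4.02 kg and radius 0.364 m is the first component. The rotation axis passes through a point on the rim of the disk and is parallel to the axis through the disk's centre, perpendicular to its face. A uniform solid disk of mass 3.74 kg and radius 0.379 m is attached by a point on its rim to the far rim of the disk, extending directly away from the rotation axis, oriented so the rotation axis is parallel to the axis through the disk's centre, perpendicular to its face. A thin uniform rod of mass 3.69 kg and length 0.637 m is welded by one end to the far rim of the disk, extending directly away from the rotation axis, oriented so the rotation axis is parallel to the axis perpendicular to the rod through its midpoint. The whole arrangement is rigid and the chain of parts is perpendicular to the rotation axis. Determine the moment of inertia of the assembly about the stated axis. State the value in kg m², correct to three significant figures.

17.8

Solid disk: I_cm = (1/2)MR² = (1/2)(4.02)(0.364)² = 0.26632 kg m²; centre at d = 0.364 m, so the parallel axis theorem gives I = 0.26632 + (4.02)(0.364)² = 0.79895 kg m².
Solid disk: I_cm = (1/2)MR² = (1/2)(3.74)(0.379)² = 0.26861 kg m²; centre at d = 0.364 + 0.364 + 0.379 = 1.107 m, so the parallel axis theorem gives I = 0.26861 + (3.74)(1.107)² = 4.8518 kg m².
Thin rod: I_cm = (1/12)ML² = (1/12)(3.69)(0.637)² = 0.12477 kg m²; centre at d = 0.364 + 0.364 + 0.379 + 0.379 + 0.3185 = 1.8045 m, so the parallel axis theorem gives I = 0.12477 + (3.69)(1.8045)² = 12.14 kg m².
Total I = 0.79895 + 4.8518 + 12.14 = 17.791 kg m².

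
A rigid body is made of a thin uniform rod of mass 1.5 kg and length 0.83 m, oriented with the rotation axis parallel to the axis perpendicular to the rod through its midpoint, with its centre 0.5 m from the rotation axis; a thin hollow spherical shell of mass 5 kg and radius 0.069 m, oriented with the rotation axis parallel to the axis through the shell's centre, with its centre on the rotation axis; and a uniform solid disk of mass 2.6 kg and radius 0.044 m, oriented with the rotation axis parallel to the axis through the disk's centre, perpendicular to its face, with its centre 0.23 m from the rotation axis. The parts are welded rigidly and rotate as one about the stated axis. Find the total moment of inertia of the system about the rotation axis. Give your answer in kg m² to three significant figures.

0.617

Thin rod: I_cm = (1/12)ML² = (1/12)(1.5)(0.83)² = 0.086112 kg m²; centre at d = 0.5 m, so the parallel axis theorem gives I = 0.086112 + (1.5)(0.5)² = 0.46111 kg m².
Spherical shell: I_cm = (2/3)MR² = (2/3)(5)(0.069)² = 0.01587 kg m²; axis through the centre, so I = 0.01587 kg m².
Solid disk: I_cm = (1/2)MR² = (1/2)(2.6)(0.044)² = 0.0025168 kg m²; centre at d = 0.23 m, so the parallel axis theorem gives I = 0.0025168 + (2.6)(0.23)² = 0.14006 kg m².
Total I = 0.46111 + 0.01587 + 0.14006 = 0.61704 kg m².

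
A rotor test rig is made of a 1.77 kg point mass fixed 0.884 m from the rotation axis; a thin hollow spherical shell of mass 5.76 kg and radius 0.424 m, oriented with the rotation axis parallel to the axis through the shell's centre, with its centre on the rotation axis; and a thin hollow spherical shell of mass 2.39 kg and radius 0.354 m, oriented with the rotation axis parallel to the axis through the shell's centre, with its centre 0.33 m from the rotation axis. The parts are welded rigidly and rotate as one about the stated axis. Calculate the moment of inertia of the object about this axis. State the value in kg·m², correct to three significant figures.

2.53

Point mass: I_cm = 0; centre at d = 0.884 m, so I = I_cm + Md² gives I = 0 + (1.77)(0.884)² = 1.3832 kg·m².
Spherical shell: I_cm = (2/3)MR² = (2/3)(5.76)(0.424)² = 0.69034 kg·m²; axis through the centre, so I = 0.69034 kg·m².
Spherical shell: I_cm = (2/3)MR² = (2/3)(2.39)(0.354)² = 0.19967 kg·m²; centre at d = 0.33 m, so I = I_cm + Md² gives I = 0.19967 + (2.39)(0.33)² = 0.45994 kg·m².
Total I = 1.3832 + 0.69034 + 0.45994 = 2.5335 kg·m².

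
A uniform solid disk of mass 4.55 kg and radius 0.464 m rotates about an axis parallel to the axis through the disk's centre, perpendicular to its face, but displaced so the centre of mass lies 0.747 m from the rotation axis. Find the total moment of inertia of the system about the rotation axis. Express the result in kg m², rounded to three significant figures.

3.03

I_cm = (1/2)MR² = (1/2)(4.55)(0.464)² = 0.4898 kg m²; centre at d = 0.747 m, so the parallel axis theorem gives I = 0.4898 + (4.55)(0.747)² = 3.0287 kg m².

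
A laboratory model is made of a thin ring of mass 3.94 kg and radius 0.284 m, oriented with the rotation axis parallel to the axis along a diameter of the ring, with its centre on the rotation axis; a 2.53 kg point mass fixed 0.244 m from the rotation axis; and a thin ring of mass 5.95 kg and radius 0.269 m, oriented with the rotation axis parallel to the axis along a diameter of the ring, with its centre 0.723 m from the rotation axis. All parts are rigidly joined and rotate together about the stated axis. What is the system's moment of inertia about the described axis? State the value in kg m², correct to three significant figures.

3.64

Thin ring: I_cm = (1/2)MR² = (1/2)(3.94)(0.284)² = 0.15889 kg m²; axis through the centre, so I = 0.15889 kg m².
Point mass: I_cm = 0; centre at d = 0.244 m, so I = I_cm + Md² gives I = 0 + (2.53)(0.244)² = 0.15063 kg m².
Thin ring: I_cm = (1/2)MR² = (1/2)(5.95)(0.269)² = 0.21527 kg m²; centre at d = 0.723 m, so I = I_cm + Md² gives I = 0.21527 + (5.95)(0.723)² = 3.3255 kg m².
Total I = 0.15889 + 0.15063 + 3.3255 = 3.635 kg m².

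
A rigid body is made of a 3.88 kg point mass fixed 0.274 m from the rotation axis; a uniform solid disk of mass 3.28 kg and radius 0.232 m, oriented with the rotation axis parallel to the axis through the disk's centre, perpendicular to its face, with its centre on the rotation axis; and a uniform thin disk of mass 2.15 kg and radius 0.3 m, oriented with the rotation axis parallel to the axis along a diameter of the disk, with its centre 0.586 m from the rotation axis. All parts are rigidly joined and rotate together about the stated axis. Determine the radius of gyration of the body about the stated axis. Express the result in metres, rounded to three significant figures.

Point mass: I_cm = 0; centre at d = 0.274 m, so I = I_cm + Md² gives I = 0 + (3.88)(0.274)² = 0.29129 kg m².
Solid disk: I_cm = (1/2)MR² = (1/2)(3.28)(0.232)² = 0.088271 kg m²; axis through the centre, so I = 0.088271 kg m².
Thin disk: I_cm = (1/4)MR² = (1/4)(2.15)(0.3)² = 0.048375 kg m²; centre at d = 0.586 m, so I = I_cm + Md² gives I = 0.048375 + (2.15)(0.586)² = 0.78668 kg m².
Total I = 1.1662 kg m²; total mass M = 9.31 kg.
k = √(I/M) = √(1.1662/9.31) = 0.35393 m.

0.354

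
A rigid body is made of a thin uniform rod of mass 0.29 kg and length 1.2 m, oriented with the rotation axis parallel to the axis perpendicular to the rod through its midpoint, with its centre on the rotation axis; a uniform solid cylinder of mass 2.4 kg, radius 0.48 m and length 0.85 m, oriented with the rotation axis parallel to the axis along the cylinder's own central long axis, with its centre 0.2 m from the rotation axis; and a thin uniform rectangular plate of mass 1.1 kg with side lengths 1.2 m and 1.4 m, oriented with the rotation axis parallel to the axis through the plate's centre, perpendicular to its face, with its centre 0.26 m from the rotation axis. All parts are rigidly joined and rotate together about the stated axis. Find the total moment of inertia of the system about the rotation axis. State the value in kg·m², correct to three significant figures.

0.793

Thin rod: I_cm = (1/12)ML² = (1/12)(0.29)(1.2)² = 0.0348 kg·m²; axis through the centre, so I = 0.0348 kg·m².
Solid cylinder: I_cm = (1/2)MR² = (1/2)(2.4)(0.48)² = 0.27648 kg·m²; centre at d = 0.2 m, so the parallel axis theorem gives I = 0.27648 + (2.4)(0.2)² = 0.37248 kg·m².
Rectangular plate: I_cm = (1/12)M(a²+b²) = (1/12)(1.1)[(1.2)² + (1.4)²] = 0.31167 kg·m²; centre at d = 0.26 m, so the parallel axis theorem gives I = 0.31167 + (1.1)(0.26)² = 0.38603 kg·m².
Total I = 0.0348 + 0.37248 + 0.38603 = 0.79331 kg·m².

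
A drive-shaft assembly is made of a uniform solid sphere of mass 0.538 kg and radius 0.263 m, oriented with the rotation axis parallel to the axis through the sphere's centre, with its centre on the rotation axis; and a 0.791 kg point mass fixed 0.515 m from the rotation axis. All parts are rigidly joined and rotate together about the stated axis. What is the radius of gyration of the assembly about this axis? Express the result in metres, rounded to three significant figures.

Solid sphere: I_cm = (2/5)MR² = (2/5)(0.538)(0.263)² = 0.014885 kg m²; axis through the centre, so I = 0.014885 kg m².
Point mass: I_cm = 0; centre at d = 0.515 m, so I = I_cm + Md² gives I = 0 + (0.791)(0.515)² = 0.20979 kg m².
Total I = 0.22468 kg m²; total mass M = 1.329 kg.
k = √(I/M) = √(0.22468/1.329) = 0.41117 m.

0.411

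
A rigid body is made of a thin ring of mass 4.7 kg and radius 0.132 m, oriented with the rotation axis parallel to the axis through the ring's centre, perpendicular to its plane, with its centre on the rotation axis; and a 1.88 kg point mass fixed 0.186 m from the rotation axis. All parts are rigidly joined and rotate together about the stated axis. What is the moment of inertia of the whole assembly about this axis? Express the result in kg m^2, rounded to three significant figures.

Thin ring: I_cm = MR² = (4.7)(0.132)² = 0.081893 kg m^2; axis through the centre, so I = 0.081893 kg m^2.
Point mass: I_cm = 0; centre at d = 0.186 m, so I = I_cm + Md² gives I = 0 + (1.88)(0.186)² = 0.06504 kg m^2.
Total I = 0.081893 + 0.06504 = 0.14693 kg m^2.

0.147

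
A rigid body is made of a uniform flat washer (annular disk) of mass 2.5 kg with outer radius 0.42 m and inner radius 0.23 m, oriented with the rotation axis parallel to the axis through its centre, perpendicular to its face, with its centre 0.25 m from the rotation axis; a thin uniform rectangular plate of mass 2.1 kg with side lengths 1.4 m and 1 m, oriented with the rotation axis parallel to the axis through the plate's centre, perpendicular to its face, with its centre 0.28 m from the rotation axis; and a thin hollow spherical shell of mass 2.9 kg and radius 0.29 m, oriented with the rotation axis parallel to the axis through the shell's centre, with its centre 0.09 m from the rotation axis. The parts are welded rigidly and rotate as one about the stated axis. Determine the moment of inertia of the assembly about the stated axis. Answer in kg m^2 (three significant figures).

1.31

Annular disk: I_cm = (1/2)M(R²+r²) = (1/2)(2.5)[(0.42)² + (0.23)²] = 0.28662 kg m^2; centre at d = 0.25 m, so I = I_cm + Md² gives I = 0.28662 + (2.5)(0.25)² = 0.44287 kg m^2.
Rectangular plate: I_cm = (1/12)M(a²+b²) = (1/12)(2.1)[(1.4)² + (1)²] = 0.518 kg m^2; centre at d = 0.28 m, so I = I_cm + Md² gives I = 0.518 + (2.1)(0.28)² = 0.68264 kg m^2.
Spherical shell: I_cm = (2/3)MR² = (2/3)(2.9)(0.29)² = 0.16259 kg m^2; centre at d = 0.09 m, so I = I_cm + Md² gives I = 0.16259 + (2.9)(0.09)² = 0.18608 kg m^2.
Total I = 0.44287 + 0.68264 + 0.18608 = 1.3116 kg m^2.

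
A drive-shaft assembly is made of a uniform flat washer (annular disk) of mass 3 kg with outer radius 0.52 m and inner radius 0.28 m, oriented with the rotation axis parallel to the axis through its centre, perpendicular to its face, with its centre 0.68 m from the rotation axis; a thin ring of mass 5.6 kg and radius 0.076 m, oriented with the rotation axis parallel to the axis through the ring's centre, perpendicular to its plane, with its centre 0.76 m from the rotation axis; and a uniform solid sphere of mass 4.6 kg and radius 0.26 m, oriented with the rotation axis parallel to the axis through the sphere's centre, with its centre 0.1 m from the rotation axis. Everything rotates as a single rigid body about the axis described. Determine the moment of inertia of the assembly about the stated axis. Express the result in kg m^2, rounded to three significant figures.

5.35

Annular disk: I_cm = (1/2)M(R²+r²) = (1/2)(3)[(0.52)² + (0.28)²] = 0.5232 kg m^2; centre at d = 0.68 m, so I = I_cm + Md² gives I = 0.5232 + (3)(0.68)² = 1.9104 kg m^2.
Thin ring: I_cm = MR² = (5.6)(0.076)² = 0.032346 kg m^2; centre at d = 0.76 m, so I = I_cm + Md² gives I = 0.032346 + (5.6)(0.76)² = 3.2669 kg m^2.
Solid sphere: I_cm = (2/5)MR² = (2/5)(4.6)(0.26)² = 0.12438 kg m^2; centre at d = 0.1 m, so I = I_cm + Md² gives I = 0.12438 + (4.6)(0.1)² = 0.17038 kg m^2.
Total I = 1.9104 + 3.2669 + 0.17038 = 5.3477 kg m^2.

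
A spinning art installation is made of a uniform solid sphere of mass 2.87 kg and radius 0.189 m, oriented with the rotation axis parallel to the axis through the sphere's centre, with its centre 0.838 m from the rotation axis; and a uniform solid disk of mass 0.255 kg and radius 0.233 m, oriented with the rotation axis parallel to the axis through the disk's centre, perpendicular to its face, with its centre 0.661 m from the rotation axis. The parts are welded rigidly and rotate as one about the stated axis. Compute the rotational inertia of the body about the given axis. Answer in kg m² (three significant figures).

2.17

Solid sphere: I_cm = (2/5)MR² = (2/5)(2.87)(0.189)² = 0.041008 kg m²; centre at d = 0.838 m, so I = I_cm + Md² gives I = 0.041008 + (2.87)(0.838)² = 2.0564 kg m².
Solid disk: I_cm = (1/2)MR² = (1/2)(0.255)(0.233)² = 0.0069218 kg m²; centre at d = 0.661 m, so I = I_cm + Md² gives I = 0.0069218 + (0.255)(0.661)² = 0.11834 kg m².
Total I = 2.0564 + 0.11834 = 2.1748 kg m².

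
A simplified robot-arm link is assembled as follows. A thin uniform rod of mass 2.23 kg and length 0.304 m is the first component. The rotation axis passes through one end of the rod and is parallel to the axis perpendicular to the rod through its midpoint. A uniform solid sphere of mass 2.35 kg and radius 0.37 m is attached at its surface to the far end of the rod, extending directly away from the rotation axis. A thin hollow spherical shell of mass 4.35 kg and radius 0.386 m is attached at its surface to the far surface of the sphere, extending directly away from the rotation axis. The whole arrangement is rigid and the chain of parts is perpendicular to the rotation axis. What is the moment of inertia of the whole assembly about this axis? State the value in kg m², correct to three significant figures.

10.6

Thin rod: I_cm = (1/12)ML² = (1/12)(2.23)(0.304)² = 0.017174 kg m²; centre at d = 0.152 m, so the parallel axis theorem gives I = 0.017174 + (2.23)(0.152)² = 0.068696 kg m².
Solid sphere: I_cm = (2/5)MR² = (2/5)(2.35)(0.37)² = 0.12869 kg m²; centre at d = 0.152 + 0.152 + 0.37 = 0.674 m, so the parallel axis theorem gives I = 0.12869 + (2.35)(0.674)² = 1.1962 kg m².
Spherical shell: I_cm = (2/3)MR² = (2/3)(4.35)(0.386)² = 0.43209 kg m²; centre at d = 0.152 + 0.152 + 0.37 + 0.37 + 0.386 = 1.43 m, so the parallel axis theorem gives I = 0.43209 + (4.35)(1.43)² = 9.3274 kg m².
Total I = 0.068696 + 1.1962 + 9.3274 = 10.592 kg m².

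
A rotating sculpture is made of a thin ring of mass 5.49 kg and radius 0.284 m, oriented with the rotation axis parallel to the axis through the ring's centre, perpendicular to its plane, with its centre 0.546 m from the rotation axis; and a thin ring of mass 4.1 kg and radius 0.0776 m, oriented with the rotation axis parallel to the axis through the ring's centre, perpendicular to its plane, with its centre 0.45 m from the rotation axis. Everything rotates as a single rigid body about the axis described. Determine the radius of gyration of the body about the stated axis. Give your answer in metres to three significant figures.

Thin ring: I_cm = MR² = (5.49)(0.284)² = 0.4428 kg·m²; centre at d = 0.546 m, so the parallel axis theorem gives I = 0.4428 + (5.49)(0.546)² = 2.0795 kg·m².
Thin ring: I_cm = MR² = (4.1)(0.0776)² = 0.024689 kg·m²; centre at d = 0.45 m, so the parallel axis theorem gives I = 0.024689 + (4.1)(0.45)² = 0.85494 kg·m².
Total I = 2.9344 kg·m²; total mass M = 9.59 kg.
k = √(I/M) = √(2.9344/9.59) = 0.55316 m.

0.553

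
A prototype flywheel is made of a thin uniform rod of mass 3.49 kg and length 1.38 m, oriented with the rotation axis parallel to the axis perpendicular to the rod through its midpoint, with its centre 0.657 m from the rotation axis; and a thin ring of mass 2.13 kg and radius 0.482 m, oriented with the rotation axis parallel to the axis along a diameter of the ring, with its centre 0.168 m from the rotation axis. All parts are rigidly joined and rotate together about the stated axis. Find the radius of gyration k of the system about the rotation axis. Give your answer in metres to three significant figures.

0.649

Thin rod: I_cm = (1/12)ML² = (1/12)(3.49)(1.38)² = 0.55386 kg m^2; centre at d = 0.657 m, so the parallel axis theorem gives I = 0.55386 + (3.49)(0.657)² = 2.0603 kg m^2.
Thin ring: I_cm = (1/2)MR² = (1/2)(2.13)(0.482)² = 0.24743 kg m^2; centre at d = 0.168 m, so the parallel axis theorem gives I = 0.24743 + (2.13)(0.168)² = 0.30754 kg m^2.
Total I = 2.3679 kg m^2; total mass M = 5.62 kg.
k = √(I/M) = √(2.3679/5.62) = 0.6491 m.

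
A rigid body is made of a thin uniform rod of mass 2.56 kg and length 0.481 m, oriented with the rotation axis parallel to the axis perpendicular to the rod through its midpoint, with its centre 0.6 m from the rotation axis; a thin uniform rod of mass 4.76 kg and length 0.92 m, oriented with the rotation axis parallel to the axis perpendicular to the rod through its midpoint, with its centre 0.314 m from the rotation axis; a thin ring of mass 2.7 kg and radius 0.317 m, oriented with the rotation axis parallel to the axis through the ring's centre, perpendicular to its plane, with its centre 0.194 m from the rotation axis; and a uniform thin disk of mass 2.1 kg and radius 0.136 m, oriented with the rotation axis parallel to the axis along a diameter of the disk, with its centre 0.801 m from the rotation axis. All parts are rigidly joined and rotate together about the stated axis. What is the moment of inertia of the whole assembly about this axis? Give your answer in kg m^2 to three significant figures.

Thin rod: I_cm = (1/12)ML² = (1/12)(2.56)(0.481)² = 0.049357 kg m^2; centre at d = 0.6 m, so I = I_cm + Md² gives I = 0.049357 + (2.56)(0.6)² = 0.97096 kg m^2.
Thin rod: I_cm = (1/12)ML² = (1/12)(4.76)(0.92)² = 0.33574 kg m^2; centre at d = 0.314 m, so I = I_cm + Md² gives I = 0.33574 + (4.76)(0.314)² = 0.80506 kg m^2.
Thin ring: I_cm = MR² = (2.7)(0.317)² = 0.27132 kg m^2; centre at d = 0.194 m, so I = I_cm + Md² gives I = 0.27132 + (2.7)(0.194)² = 0.37294 kg m^2.
Thin disk: I_cm = (1/4)MR² = (1/4)(2.1)(0.136)² = 0.0097104 kg m^2; centre at d = 0.801 m, so I = I_cm + Md² gives I = 0.0097104 + (2.1)(0.801)² = 1.3571 kg m^2.
Total I = 0.97096 + 0.80506 + 0.37294 + 1.3571 = 3.506 kg m^2.

3.51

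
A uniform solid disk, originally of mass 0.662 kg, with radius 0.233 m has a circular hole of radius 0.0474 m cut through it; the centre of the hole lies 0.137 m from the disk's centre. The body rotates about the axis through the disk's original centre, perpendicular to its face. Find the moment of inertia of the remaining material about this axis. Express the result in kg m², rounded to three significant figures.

0.0174

Unpierced body about its centre: I₀ = (1/2)MR² = (1/2)(0.662)(0.233)² = 0.01797 kg m².
The removed disk has mass m = M·(r/R)² = (0.662)(0.0474/0.233)² = 0.027397 kg (same uniform areal density).
Its moment of inertia about the rotation axis (parallel-axis theorem): I_hole = (1/2)mr² + md² = (1/2)(0.027397)(0.0474)² + (0.027397)(0.137)² = 0.00054499 kg m².
Treating the hole as negative mass, I = I₀ − I_hole = 0.01797 − 0.00054499 = 0.017425 kg m².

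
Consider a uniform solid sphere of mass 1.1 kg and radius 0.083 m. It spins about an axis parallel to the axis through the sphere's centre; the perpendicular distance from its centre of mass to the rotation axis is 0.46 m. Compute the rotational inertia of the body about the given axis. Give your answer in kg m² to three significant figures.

0.236

I_cm = (2/5)MR² = (2/5)(1.1)(0.083)² = 0.0030312 kg m²; centre at d = 0.46 m, so the parallel axis theorem gives I = 0.0030312 + (1.1)(0.46)² = 0.23579 kg m².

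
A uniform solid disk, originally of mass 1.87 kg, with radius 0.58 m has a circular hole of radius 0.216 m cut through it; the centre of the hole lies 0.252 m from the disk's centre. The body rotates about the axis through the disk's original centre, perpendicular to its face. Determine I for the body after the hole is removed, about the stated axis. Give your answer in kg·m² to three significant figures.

Unpierced body about its centre: I₀ = (1/2)MR² = (1/2)(1.87)(0.58)² = 0.31453 kg·m².
The removed disk has mass m = M·(r/R)² = (1.87)(0.216/0.58)² = 0.25935 kg (same uniform areal density).
Its moment of inertia about the rotation axis (parallel-axis theorem): I_hole = (1/2)mr² + md² = (1/2)(0.25935)(0.216)² + (0.25935)(0.252)² = 0.02252 kg·m².
Treating the hole as negative mass, I = I₀ − I_hole = 0.31453 − 0.02252 = 0.29201 kg·m².

0.292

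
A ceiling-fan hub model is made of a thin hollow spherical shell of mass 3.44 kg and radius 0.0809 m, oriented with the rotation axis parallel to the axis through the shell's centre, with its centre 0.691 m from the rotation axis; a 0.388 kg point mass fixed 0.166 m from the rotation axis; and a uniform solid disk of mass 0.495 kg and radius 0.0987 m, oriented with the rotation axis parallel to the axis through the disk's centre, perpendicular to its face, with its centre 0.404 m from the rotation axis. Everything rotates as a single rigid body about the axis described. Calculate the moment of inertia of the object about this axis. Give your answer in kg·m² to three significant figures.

1.75

Spherical shell: I_cm = (2/3)MR² = (2/3)(3.44)(0.0809)² = 0.015009 kg·m²; centre at d = 0.691 m, so the parallel axis theorem gives I = 0.015009 + (3.44)(0.691)² = 1.6575 kg·m².
Point mass: I_cm = 0; centre at d = 0.166 m, so the parallel axis theorem gives I = 0 + (0.388)(0.166)² = 0.010692 kg·m².
Solid disk: I_cm = (1/2)MR² = (1/2)(0.495)(0.0987)² = 0.0024111 kg·m²; centre at d = 0.404 m, so the parallel axis theorem gives I = 0.0024111 + (0.495)(0.404)² = 0.083203 kg·m².
Total I = 1.6575 + 0.010692 + 0.083203 = 1.7514 kg·m².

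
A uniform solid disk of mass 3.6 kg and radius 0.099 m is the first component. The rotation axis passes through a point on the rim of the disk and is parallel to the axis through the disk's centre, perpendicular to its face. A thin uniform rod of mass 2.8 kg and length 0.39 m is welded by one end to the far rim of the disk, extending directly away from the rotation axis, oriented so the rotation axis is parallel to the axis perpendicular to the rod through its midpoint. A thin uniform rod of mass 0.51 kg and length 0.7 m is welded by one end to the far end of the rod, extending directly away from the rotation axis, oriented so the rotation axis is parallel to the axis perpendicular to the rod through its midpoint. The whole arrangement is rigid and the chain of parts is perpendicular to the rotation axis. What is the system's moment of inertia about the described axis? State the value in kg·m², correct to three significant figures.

Solid disk: I_cm = (1/2)MR² = (1/2)(3.6)(0.099)² = 0.017642 kg·m²; centre at d = 0.099 m, so I = I_cm + Md² gives I = 0.017642 + (3.6)(0.099)² = 0.052925 kg·m².
Thin rod: I_cm = (1/12)ML² = (1/12)(2.8)(0.39)² = 0.03549 kg·m²; centre at d = 0.099 + 0.099 + 0.195 = 0.393 m, so I = I_cm + Md² gives I = 0.03549 + (2.8)(0.393)² = 0.46795 kg·m².
Thin rod: I_cm = (1/12)ML² = (1/12)(0.51)(0.7)² = 0.020825 kg·m²; centre at d = 0.099 + 0.099 + 0.195 + 0.195 + 0.35 = 0.938 m, so I = I_cm + Md² gives I = 0.020825 + (0.51)(0.938)² = 0.46955 kg·m².
Total I = 0.052925 + 0.46795 + 0.46955 = 0.99042 kg·m².

0.990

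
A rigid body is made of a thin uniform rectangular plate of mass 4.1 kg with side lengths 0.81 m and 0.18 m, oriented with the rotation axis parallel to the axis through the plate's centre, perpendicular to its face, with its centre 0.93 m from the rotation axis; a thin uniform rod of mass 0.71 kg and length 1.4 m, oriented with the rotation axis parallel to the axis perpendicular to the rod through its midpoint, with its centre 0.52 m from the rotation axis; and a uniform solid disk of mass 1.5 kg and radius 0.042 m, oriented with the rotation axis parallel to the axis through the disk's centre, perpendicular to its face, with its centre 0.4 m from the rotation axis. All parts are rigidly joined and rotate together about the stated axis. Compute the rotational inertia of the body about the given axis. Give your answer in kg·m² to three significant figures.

Rectangular plate: I_cm = (1/12)M(a²+b²) = (1/12)(4.1)[(0.81)² + (0.18)²] = 0.23524 kg·m²; centre at d = 0.93 m, so I = I_cm + Md² gives I = 0.23524 + (4.1)(0.93)² = 3.7813 kg·m².
Thin rod: I_cm = (1/12)ML² = (1/12)(0.71)(1.4)² = 0.11597 kg·m²; centre at d = 0.52 m, so I = I_cm + Md² gives I = 0.11597 + (0.71)(0.52)² = 0.30795 kg·m².
Solid disk: I_cm = (1/2)MR² = (1/2)(1.5)(0.042)² = 0.001323 kg·m²; centre at d = 0.4 m, so I = I_cm + Md² gives I = 0.001323 + (1.5)(0.4)² = 0.24132 kg·m².
Total I = 3.7813 + 0.30795 + 0.24132 = 4.3306 kg·m².

4.33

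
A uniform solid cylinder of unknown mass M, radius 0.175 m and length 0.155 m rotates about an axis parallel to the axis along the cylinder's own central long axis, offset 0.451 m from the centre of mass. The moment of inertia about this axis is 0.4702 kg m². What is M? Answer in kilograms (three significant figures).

2.15

I = I_cm + Md² = (1/2)MR² + Md² = M·[0.5·(0.175)² + (0.451)²] = M·0.21871.
So M = 0.4702 / 0.21871 = 2.1498 kg.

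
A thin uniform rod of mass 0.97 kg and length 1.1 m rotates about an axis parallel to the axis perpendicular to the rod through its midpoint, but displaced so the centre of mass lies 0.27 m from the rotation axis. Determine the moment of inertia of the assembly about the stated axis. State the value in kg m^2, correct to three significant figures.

0.169

I_cm = (1/12)ML² = (1/12)(0.97)(1.1)² = 0.097808 kg m^2; centre at d = 0.27 m, so I = I_cm + Md² gives I = 0.097808 + (0.97)(0.27)² = 0.16852 kg m^2.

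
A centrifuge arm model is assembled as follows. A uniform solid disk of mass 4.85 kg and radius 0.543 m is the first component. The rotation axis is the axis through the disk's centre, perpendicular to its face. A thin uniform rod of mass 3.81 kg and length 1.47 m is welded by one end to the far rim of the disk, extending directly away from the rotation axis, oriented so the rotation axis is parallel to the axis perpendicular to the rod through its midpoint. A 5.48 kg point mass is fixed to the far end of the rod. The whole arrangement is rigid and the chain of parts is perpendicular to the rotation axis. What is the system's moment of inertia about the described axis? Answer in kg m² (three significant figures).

29.8

Solid disk: I_cm = (1/2)MR² = (1/2)(4.85)(0.543)² = 0.71501 kg m²; axis through the centre, so I = 0.71501 kg m².
Thin rod: I_cm = (1/12)ML² = (1/12)(3.81)(1.47)² = 0.68609 kg m²; centre at d = 0.543 + 0.735 = 1.278 m, so I = I_cm + Md² gives I = 0.68609 + (3.81)(1.278)² = 6.9089 kg m².
Point mass: I_cm = 0; centre at d = 0.543 + 0.735 + 0.735 = 2.013 m, so I = I_cm + Md² gives I = 0 + (5.48)(2.013)² = 22.206 kg m².
Total I = 0.71501 + 6.9089 + 22.206 = 29.83 kg m².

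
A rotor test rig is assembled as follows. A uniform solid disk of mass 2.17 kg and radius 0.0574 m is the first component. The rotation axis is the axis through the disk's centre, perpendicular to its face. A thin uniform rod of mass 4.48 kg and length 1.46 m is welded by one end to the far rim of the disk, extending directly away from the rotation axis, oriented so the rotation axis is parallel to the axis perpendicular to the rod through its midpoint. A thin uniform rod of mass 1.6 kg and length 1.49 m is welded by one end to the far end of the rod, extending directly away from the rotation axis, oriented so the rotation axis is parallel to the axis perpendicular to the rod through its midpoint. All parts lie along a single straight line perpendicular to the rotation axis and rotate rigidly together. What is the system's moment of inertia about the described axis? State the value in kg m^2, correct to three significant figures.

Solid disk: I_cm = (1/2)MR² = (1/2)(2.17)(0.0574)² = 0.0035748 kg m^2; axis through the centre, so I = 0.0035748 kg m^2.
Thin rod: I_cm = (1/12)ML² = (1/12)(4.48)(1.46)² = 0.7958 kg m^2; centre at d = 0.0574 + 0.73 = 0.7874 m, so the parallel axis theorem gives I = 0.7958 + (4.48)(0.7874)² = 3.5734 kg m^2.
Thin rod: I_cm = (1/12)ML² = (1/12)(1.6)(1.49)² = 0.29601 kg m^2; centre at d = 0.0574 + 0.73 + 0.73 + 0.745 = 2.2624 m, so the parallel axis theorem gives I = 0.29601 + (1.6)(2.2624)² = 8.4855 kg m^2.
Total I = 0.0035748 + 3.5734 + 8.4855 = 12.063 kg m^2.

12.1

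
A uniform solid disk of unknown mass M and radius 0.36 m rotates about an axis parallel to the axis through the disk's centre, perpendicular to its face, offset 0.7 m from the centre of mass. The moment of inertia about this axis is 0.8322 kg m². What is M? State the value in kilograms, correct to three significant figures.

I = I_cm + Md² = (1/2)MR² + Md² = M·[0.5·(0.36)² + (0.7)²] = M·0.5548.
So M = 0.8322 / 0.5548 = 1.5 kg.

1.50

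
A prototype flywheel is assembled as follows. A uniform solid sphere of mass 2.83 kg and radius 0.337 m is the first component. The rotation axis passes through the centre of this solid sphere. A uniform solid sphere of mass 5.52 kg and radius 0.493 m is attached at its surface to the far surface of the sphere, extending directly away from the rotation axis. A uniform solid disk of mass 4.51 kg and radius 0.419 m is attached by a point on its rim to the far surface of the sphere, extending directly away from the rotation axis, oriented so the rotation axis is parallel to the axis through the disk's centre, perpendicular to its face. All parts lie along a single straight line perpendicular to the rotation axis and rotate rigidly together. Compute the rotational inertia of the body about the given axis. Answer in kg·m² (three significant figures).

18.5

Solid sphere: I_cm = (2/5)MR² = (2/5)(2.83)(0.337)² = 0.12856 kg·m²; axis through the centre, so I = 0.12856 kg·m².
Solid sphere: I_cm = (2/5)MR² = (2/5)(5.52)(0.493)² = 0.53665 kg·m²; centre at d = 0.337 + 0.493 = 0.83 m, so the parallel axis theorem gives I = 0.53665 + (5.52)(0.83)² = 4.3394 kg·m².
Solid disk: I_cm = (1/2)MR² = (1/2)(4.51)(0.419)² = 0.39589 kg·m²; centre at d = 0.337 + 0.493 + 0.493 + 0.419 = 1.742 m, so the parallel axis theorem gives I = 0.39589 + (4.51)(1.742)² = 14.082 kg·m².
Total I = 0.12856 + 4.3394 + 14.082 = 18.55 kg·m².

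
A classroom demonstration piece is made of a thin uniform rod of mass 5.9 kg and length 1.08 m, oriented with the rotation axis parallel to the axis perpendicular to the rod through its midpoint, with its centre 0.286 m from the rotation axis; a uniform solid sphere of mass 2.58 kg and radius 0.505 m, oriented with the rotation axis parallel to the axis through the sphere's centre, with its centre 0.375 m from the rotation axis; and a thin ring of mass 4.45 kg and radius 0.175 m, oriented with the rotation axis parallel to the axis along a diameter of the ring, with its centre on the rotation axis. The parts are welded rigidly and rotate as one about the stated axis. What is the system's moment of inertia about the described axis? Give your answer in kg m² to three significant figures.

Thin rod: I_cm = (1/12)ML² = (1/12)(5.9)(1.08)² = 0.57348 kg m²; centre at d = 0.286 m, so the parallel axis theorem gives I = 0.57348 + (5.9)(0.286)² = 1.0561 kg m².
Solid sphere: I_cm = (2/5)MR² = (2/5)(2.58)(0.505)² = 0.26319 kg m²; centre at d = 0.375 m, so the parallel axis theorem gives I = 0.26319 + (2.58)(0.375)² = 0.626 kg m².
Thin ring: I_cm = (1/2)MR² = (1/2)(4.45)(0.175)² = 0.068141 kg m²; axis through the centre, so I = 0.068141 kg m².
Total I = 1.0561 + 0.626 + 0.068141 = 1.7502 kg m².

1.75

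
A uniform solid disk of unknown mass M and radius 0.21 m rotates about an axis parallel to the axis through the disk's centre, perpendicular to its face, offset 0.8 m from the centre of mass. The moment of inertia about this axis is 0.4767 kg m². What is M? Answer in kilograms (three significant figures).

0.720

I = I_cm + Md² = (1/2)MR² + Md² = M·[0.5·(0.21)² + (0.8)²] = M·0.66205.
So M = 0.4767 / 0.66205 = 0.72004 kg.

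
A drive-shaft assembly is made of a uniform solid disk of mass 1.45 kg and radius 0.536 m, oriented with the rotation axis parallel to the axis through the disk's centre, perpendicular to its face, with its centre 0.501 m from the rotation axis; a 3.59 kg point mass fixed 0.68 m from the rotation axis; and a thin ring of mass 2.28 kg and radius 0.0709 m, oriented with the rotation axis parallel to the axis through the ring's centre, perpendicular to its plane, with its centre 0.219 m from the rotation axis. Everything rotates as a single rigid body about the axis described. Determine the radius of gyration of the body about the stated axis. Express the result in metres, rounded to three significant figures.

Solid disk: I_cm = (1/2)MR² = (1/2)(1.45)(0.536)² = 0.20829 kg m²; centre at d = 0.501 m, so the parallel axis theorem gives I = 0.20829 + (1.45)(0.501)² = 0.57224 kg m².
Point mass: I_cm = 0; centre at d = 0.68 m, so the parallel axis theorem gives I = 0 + (3.59)(0.68)² = 1.66 kg m².
Thin ring: I_cm = MR² = (2.28)(0.0709)² = 0.011461 kg m²; centre at d = 0.219 m, so the parallel axis theorem gives I = 0.011461 + (2.28)(0.219)² = 0.12081 kg m².
Total I = 2.3531 kg m²; total mass M = 7.32 kg.
k = √(I/M) = √(2.3531/7.32) = 0.56697 m.

0.567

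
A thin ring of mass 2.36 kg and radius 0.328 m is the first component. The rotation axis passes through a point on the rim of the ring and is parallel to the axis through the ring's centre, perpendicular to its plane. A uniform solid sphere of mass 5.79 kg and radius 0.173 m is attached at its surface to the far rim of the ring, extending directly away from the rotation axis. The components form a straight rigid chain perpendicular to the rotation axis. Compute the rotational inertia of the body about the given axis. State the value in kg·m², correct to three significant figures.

Thin ring: I_cm = MR² = (2.36)(0.328)² = 0.2539 kg·m²; centre at d = 0.328 m, so the parallel axis theorem gives I = 0.2539 + (2.36)(0.328)² = 0.5078 kg·m².
Solid sphere: I_cm = (2/5)MR² = (2/5)(5.79)(0.173)² = 0.069316 kg·m²; centre at d = 0.328 + 0.328 + 0.173 = 0.829 m, so the parallel axis theorem gives I = 0.069316 + (5.79)(0.829)² = 4.0484 kg·m².
Total I = 0.5078 + 4.0484 = 4.5562 kg·m².

4.56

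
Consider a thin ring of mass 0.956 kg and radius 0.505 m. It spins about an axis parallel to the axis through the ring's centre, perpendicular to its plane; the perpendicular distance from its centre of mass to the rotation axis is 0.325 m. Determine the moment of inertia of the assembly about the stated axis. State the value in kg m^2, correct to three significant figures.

I_cm = MR² = (0.956)(0.505)² = 0.2438 kg m^2; centre at d = 0.325 m, so I = I_cm + Md² gives I = 0.2438 + (0.956)(0.325)² = 0.34478 kg m^2.

0.345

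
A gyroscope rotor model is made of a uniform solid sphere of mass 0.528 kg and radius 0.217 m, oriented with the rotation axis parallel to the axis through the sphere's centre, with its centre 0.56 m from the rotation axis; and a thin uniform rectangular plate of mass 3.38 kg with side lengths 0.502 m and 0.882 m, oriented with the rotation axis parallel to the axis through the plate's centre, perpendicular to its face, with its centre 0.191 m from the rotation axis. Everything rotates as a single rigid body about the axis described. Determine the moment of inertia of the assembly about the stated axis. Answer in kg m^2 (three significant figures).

0.589

Solid sphere: I_cm = (2/5)MR² = (2/5)(0.528)(0.217)² = 0.0099452 kg m^2; centre at d = 0.56 m, so the parallel axis theorem gives I = 0.0099452 + (0.528)(0.56)² = 0.17553 kg m^2.
Rectangular plate: I_cm = (1/12)M(a²+b²) = (1/12)(3.38)[(0.502)² + (0.882)²] = 0.2901 kg m^2; centre at d = 0.191 m, so the parallel axis theorem gives I = 0.2901 + (3.38)(0.191)² = 0.4134 kg m^2.
Total I = 0.17553 + 0.4134 = 0.58893 kg m^2.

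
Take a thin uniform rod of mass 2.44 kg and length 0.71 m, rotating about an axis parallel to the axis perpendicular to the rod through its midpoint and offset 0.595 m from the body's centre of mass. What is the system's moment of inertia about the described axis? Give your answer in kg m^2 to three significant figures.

I_cm = (1/12)ML² = (1/12)(2.44)(0.71)² = 0.1025 kg m^2; centre at d = 0.595 m, so I = I_cm + Md² gives I = 0.1025 + (2.44)(0.595)² = 0.96632 kg m^2.

0.966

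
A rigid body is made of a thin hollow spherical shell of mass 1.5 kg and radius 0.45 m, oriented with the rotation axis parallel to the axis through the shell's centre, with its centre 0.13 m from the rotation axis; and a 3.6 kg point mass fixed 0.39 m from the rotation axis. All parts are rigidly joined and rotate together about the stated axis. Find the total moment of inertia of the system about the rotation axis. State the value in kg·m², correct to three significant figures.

Spherical shell: I_cm = (2/3)MR² = (2/3)(1.5)(0.45)² = 0.2025 kg·m²; centre at d = 0.13 m, so the parallel axis theorem gives I = 0.2025 + (1.5)(0.13)² = 0.22785 kg·m².
Point mass: I_cm = 0; centre at d = 0.39 m, so the parallel axis theorem gives I = 0 + (3.6)(0.39)² = 0.54756 kg·m².
Total I = 0.22785 + 0.54756 = 0.77541 kg·m².

0.775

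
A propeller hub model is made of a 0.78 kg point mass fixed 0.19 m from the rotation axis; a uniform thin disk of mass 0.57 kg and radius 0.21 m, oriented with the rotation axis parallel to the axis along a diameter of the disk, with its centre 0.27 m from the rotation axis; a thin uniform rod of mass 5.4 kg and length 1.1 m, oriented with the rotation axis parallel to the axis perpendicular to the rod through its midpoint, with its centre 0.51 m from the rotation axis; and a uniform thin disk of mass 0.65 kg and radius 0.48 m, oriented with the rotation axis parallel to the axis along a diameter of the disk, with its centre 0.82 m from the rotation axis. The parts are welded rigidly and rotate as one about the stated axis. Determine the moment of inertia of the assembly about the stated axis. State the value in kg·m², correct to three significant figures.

2.50

Point mass: I_cm = 0; centre at d = 0.19 m, so the parallel axis theorem gives I = 0 + (0.78)(0.19)² = 0.028158 kg·m².
Thin disk: I_cm = (1/4)MR² = (1/4)(0.57)(0.21)² = 0.0062842 kg·m²; centre at d = 0.27 m, so the parallel axis theorem gives I = 0.0062842 + (0.57)(0.27)² = 0.047837 kg·m².
Thin rod: I_cm = (1/12)ML² = (1/12)(5.4)(1.1)² = 0.5445 kg·m²; centre at d = 0.51 m, so the parallel axis theorem gives I = 0.5445 + (5.4)(0.51)² = 1.949 kg·m².
Thin disk: I_cm = (1/4)MR² = (1/4)(0.65)(0.48)² = 0.03744 kg·m²; centre at d = 0.82 m, so the parallel axis theorem gives I = 0.03744 + (0.65)(0.82)² = 0.4745 kg·m².
Total I = 0.028158 + 0.047837 + 1.949 + 0.4745 = 2.4995 kg·m².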